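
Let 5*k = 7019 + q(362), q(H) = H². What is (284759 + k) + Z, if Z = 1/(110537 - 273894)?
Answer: 255140437301/816785 ≈ 3.1237e+5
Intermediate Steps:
Z = -1/163357 (Z = 1/(-163357) = -1/163357 ≈ -6.1216e-6)
k = 138063/5 (k = (7019 + 362²)/5 = (7019 + 131044)/5 = (⅕)*138063 = 138063/5 ≈ 27613.)
(284759 + k) + Z = (284759 + 138063/5) - 1/163357 = 1561858/5 - 1/163357 = 255140437301/816785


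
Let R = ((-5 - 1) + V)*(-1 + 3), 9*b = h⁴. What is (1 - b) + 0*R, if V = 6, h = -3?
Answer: -8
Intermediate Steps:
b = 9 (b = (⅑)*(-3)⁴ = (⅑)*81 = 9)
R = 0 (R = ((-5 - 1) + 6)*(-1 + 3) = (-6 + 6)*2 = 0*2 = 0)
(1 - b) + 0*R = (1 - 1*9) + 0*0 = (1 - 9) + 0 = -8 + 0 = -8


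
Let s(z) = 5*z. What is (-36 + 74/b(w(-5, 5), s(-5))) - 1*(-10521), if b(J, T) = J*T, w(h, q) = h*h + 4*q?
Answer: 11795551/1125 ≈ 10485.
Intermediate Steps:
w(h, q) = h² + 4*q
(-36 + 74/b(w(-5, 5), s(-5))) - 1*(-10521) = (-36 + 74/(((-5)² + 4*5)*(5*(-5)))) - 1*(-10521) = (-36 + 74/((25 + 20)*(-25))) + 10521 = (-36 + 74/(45*(-25))) + 10521 = (-36 + 74/(-1125)) + 10521 = (-36 - 1/1125*74) + 10521 = (-36 - 74/1125) + 10521 = -40574/1125 + 10521 = 11795551/1125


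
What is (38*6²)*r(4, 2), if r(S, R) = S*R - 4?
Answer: 5472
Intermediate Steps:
r(S, R) = -4 + R*S (r(S, R) = R*S - 4 = -4 + R*S)
(38*6²)*r(4, 2) = (38*6²)*(-4 + 2*4) = (38*36)*(-4 + 8) = 1368*4 = 5472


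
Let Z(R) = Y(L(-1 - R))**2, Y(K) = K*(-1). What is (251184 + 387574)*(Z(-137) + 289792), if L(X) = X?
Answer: 196921426304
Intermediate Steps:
Y(K) = -K
Z(R) = (1 + R)**2 (Z(R) = (-(-1 - R))**2 = (1 + R)**2)
(251184 + 387574)*(Z(-137) + 289792) = (251184 + 387574)*((1 - 137)**2 + 289792) = 638758*((-136)**2 + 289792) = 638758*(18496 + 289792) = 638758*308288 = 196921426304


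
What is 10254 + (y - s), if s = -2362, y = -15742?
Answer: -3126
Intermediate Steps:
10254 + (y - s) = 10254 + (-15742 - 1*(-2362)) = 10254 + (-15742 + 2362) = 10254 - 13380 = -3126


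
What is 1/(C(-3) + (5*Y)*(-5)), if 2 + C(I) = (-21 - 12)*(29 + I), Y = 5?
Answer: -1/985 ≈ -0.0010152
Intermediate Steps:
C(I) = -959 - 33*I (C(I) = -2 + (-21 - 12)*(29 + I) = -2 - 33*(29 + I) = -2 + (-957 - 33*I) = -959 - 33*I)
1/(C(-3) + (5*Y)*(-5)) = 1/((-959 - 33*(-3)) + (5*5)*(-5)) = 1/((-959 + 99) + 25*(-5)) = 1/(-860 - 125) = 1/(-985) = -1/985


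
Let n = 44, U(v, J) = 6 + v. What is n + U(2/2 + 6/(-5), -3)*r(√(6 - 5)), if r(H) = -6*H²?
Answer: 46/5 ≈ 9.2000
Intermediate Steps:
n + U(2/2 + 6/(-5), -3)*r(√(6 - 5)) = 44 + (6 + (2/2 + 6/(-5)))*(-6*(√(6 - 5))²) = 44 + (6 + (2*(½) + 6*(-⅕)))*(-6*(√1)²) = 44 + (6 + (1 - 6/5))*(-6*1²) = 44 + (6 - ⅕)*(-6*1) = 44 + (29/5)*(-6) = 44 - 174/5 = 46/5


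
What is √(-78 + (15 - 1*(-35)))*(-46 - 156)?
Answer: -404*I*√7 ≈ -1068.9*I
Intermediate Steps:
√(-78 + (15 - 1*(-35)))*(-46 - 156) = √(-78 + (15 + 35))*(-202) = √(-78 + 50)*(-202) = √(-28)*(-202) = (2*I*√7)*(-202) = -404*I*√7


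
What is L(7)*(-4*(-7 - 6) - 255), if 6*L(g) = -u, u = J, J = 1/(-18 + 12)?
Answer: -203/36 ≈ -5.6389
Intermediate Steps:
J = -1/6 (J = 1/(-6) = -1/6 ≈ -0.16667)
u = -1/6 ≈ -0.16667
L(g) = 1/36 (L(g) = (-1*(-1/6))/6 = (1/6)*(1/6) = 1/36)
L(7)*(-4*(-7 - 6) - 255) = (-4*(-7 - 6) - 255)/36 = (-4*(-13) - 255)/36 = (52 - 255)/36 = (1/36)*(-203) = -203/36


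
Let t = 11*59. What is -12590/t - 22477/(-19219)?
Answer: -227379637/12473131 ≈ -18.230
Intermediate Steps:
t = 649
-12590/t - 22477/(-19219) = -12590/649 - 22477/(-19219) = -12590*1/649 - 22477*(-1/19219) = -12590/649 + 22477/19219 = -227379637/12473131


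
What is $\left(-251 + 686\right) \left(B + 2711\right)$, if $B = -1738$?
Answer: $423255$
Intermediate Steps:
$\left(-251 + 686\right) \left(B + 2711\right) = \left(-251 + 686\right) \left(-1738 + 2711\right) = 435 \cdot 973 = 423255$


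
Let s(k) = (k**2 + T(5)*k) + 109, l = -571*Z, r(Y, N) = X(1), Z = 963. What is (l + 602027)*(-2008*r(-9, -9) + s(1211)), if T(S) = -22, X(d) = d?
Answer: 74996408920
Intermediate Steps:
r(Y, N) = 1
l = -549873 (l = -571*963 = -549873)
s(k) = 109 + k**2 - 22*k (s(k) = (k**2 - 22*k) + 109 = 109 + k**2 - 22*k)
(l + 602027)*(-2008*r(-9, -9) + s(1211)) = (-549873 + 602027)*(-2008*1 + (109 + 1211**2 - 22*1211)) = 52154*(-2008 + (109 + 1466521 - 26642)) = 52154*(-2008 + 1439988) = 52154*1437980 = 74996408920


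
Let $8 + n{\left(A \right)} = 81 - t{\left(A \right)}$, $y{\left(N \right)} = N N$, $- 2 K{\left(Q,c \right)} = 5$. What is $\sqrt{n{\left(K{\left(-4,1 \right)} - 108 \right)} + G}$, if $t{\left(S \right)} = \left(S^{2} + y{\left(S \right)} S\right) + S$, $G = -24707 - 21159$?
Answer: $\frac{7 \sqrt{421662}}{4} \approx 1136.4$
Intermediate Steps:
$K{\left(Q,c \right)} = - \frac{5}{2}$ ($K{\left(Q,c \right)} = \left(- \frac{1}{2}\right) 5 = - \frac{5}{2}$)
$y{\left(N \right)} = N^{2}$
$G = -45866$
$t{\left(S \right)} = S + S^{2} + S^{3}$ ($t{\left(S \right)} = \left(S^{2} + S^{2} S\right) + S = \left(S^{2} + S^{3}\right) + S = S + S^{2} + S^{3}$)
$n{\left(A \right)} = 73 - A \left(1 + A + A^{2}\right)$ ($n{\left(A \right)} = -8 - \left(-81 + A \left(1 + A + A^{2}\right)\right) = 73 - A \left(1 + A + A^{2}\right)$)
$\sqrt{n{\left(K{\left(-4,1 \right)} - 108 \right)} + G} = \sqrt{\left(73 - \left(- \frac{5}{2} - 108\right) \left(1 - \frac{221}{2} + \left(- \frac{5}{2} - 108\right)^{2}\right)\right) - 45866} = \sqrt{\left(73 - - \frac{221 \left(1 - \frac{221}{2} + \left(- \frac{221}{2}\right)^{2}\right)}{2}\right) - 45866} = \sqrt{\left(73 - - \frac{221 \left(1 - \frac{221}{2} + \frac{48841}{4}\right)}{2}\right) - 45866} = \sqrt{\left(73 - \left(- \frac{221}{2}\right) \frac{48403}{4}\right) - 45866} = \sqrt{\left(73 + \frac{10697063}{8}\right) - 45866} = \sqrt{\frac{10697647}{8} - 45866} = \sqrt{\frac{10330719}{8}} = \frac{7 \sqrt{421662}}{4}$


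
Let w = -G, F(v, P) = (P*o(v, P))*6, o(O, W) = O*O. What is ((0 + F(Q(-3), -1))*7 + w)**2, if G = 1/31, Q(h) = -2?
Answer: 27133681/961 ≈ 28235.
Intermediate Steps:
o(O, W) = O**2
F(v, P) = 6*P*v**2 (F(v, P) = (P*v**2)*6 = 6*P*v**2)
G = 1/31 ≈ 0.032258
w = -1/31 (w = -1*1/31 = -1/31 ≈ -0.032258)
((0 + F(Q(-3), -1))*7 + w)**2 = ((0 + 6*(-1)*(-2)**2)*7 - 1/31)**2 = ((0 + 6*(-1)*4)*7 - 1/31)**2 = ((0 - 24)*7 - 1/31)**2 = (-24*7 - 1/31)**2 = (-168 - 1/31)**2 = (-5209/31)**2 = 27133681/961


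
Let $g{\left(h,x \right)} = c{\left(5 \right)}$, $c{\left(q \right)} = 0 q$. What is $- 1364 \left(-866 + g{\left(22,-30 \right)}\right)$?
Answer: $1181224$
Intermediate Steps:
$c{\left(q \right)} = 0$
$g{\left(h,x \right)} = 0$
$- 1364 \left(-866 + g{\left(22,-30 \right)}\right) = - 1364 \left(-866 + 0\right) = \left(-1364\right) \left(-866\right) = 1181224$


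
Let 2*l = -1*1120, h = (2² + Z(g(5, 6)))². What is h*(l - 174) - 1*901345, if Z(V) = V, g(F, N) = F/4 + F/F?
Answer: -7440135/8 ≈ -9.3002e+5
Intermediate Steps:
g(F, N) = 1 + F/4 (g(F, N) = F*(¼) + 1 = F/4 + 1 = 1 + F/4)
h = 625/16 (h = (2² + (1 + (¼)*5))² = (4 + (1 + 5/4))² = (4 + 9/4)² = (25/4)² = 625/16 ≈ 39.063)
l = -560 (l = (-1*1120)/2 = (½)*(-1120) = -560)
h*(l - 174) - 1*901345 = 625*(-560 - 174)/16 - 1*901345 = (625/16)*(-734) - 901345 = -229375/8 - 901345 = -7440135/8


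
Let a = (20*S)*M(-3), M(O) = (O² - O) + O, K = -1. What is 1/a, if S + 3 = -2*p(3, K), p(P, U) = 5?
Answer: -1/2340 ≈ -0.00042735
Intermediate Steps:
S = -13 (S = -3 - 2*5 = -3 - 10 = -13)
M(O) = O²
a = -2340 (a = (20*(-13))*(-3)² = -260*9 = -2340)
1/a = 1/(-2340) = -1/2340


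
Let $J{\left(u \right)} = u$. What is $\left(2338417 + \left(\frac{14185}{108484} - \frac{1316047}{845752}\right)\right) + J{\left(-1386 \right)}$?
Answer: $\frac{53605943034881095}{22937639992} \approx 2.337 \cdot 10^{6}$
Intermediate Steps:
$\left(2338417 + \left(\frac{14185}{108484} - \frac{1316047}{845752}\right)\right) + J{\left(-1386 \right)} = \left(2338417 + \left(\frac{14185}{108484} - \frac{1316047}{845752}\right)\right) - 1386 = \left(2338417 - \frac{32693262657}{22937639992}\right) - 1386 = \frac{53637734603910007}{22937639992} - 1386 = \frac{53605943034881095}{22937639992}$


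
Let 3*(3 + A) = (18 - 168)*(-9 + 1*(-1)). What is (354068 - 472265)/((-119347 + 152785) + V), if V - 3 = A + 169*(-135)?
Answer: -118197/11123 ≈ -10.626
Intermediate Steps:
A = 497 (A = -3 + ((18 - 168)*(-9 + 1*(-1)))/3 = -3 + (-150*(-9 - 1))/3 = -3 + (-150*(-10))/3 = -3 + (1/3)*1500 = -3 + 500 = 497)
V = -22315 (V = 3 + (497 + 169*(-135)) = 3 + (497 - 22815) = 3 - 22318 = -22315)
(354068 - 472265)/((-119347 + 152785) + V) = (354068 - 472265)/((-119347 + 152785) - 22315) = -118197/(33438 - 22315) = -118197/11123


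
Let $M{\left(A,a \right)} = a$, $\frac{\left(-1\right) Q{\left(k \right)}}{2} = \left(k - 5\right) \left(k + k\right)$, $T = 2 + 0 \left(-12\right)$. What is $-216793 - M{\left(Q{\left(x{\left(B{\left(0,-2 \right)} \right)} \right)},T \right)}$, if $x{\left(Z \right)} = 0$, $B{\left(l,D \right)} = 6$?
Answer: $-216795$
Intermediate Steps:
$T = 2$ ($T = 2 + 0 = 2$)
$Q{\left(k \right)} = - 4 k \left(-5 + k\right)$ ($Q{\left(k \right)} = - 2 \left(k - 5\right) \left(k + k\right) = - 2 \left(-5 + k\right) 2 k = - 2 \cdot 2 k \left(-5 + k\right) = - 4 k \left(-5 + k\right)$)
$-216793 - M{\left(Q{\left(x{\left(B{\left(0,-2 \right)} \right)} \right)},T \right)} = -216793 - 2 = -216795$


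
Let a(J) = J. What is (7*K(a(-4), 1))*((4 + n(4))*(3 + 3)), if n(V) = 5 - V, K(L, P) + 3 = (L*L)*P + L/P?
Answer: 1890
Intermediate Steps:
K(L, P) = -3 + L/P + P*L² (K(L, P) = -3 + ((L*L)*P + L/P) = -3 + (L²*P + L/P) = -3 + (P*L² + L/P) = -3 + (L/P + P*L²) = -3 + L/P + P*L²)
(7*K(a(-4), 1))*((4 + n(4))*(3 + 3)) = (7*(-3 - 4/1 + 1*(-4)²))*((4 + (5 - 1*4))*(3 + 3)) = (7*(-3 - 4*1 + 1*16))*((4 + (5 - 4))*6) = (7*(-3 - 4 + 16))*((4 + 1)*6) = (7*9)*(5*6) = 63*30 = 1890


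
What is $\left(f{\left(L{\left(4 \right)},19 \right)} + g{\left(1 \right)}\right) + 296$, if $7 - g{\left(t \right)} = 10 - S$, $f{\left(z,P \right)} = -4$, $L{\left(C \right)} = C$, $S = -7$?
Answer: $282$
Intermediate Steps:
$g{\left(t \right)} = -10$ ($g{\left(t \right)} = 7 - \left(10 - -7\right) = 7 - \left(10 + 7\right) = 7 - 17 = -10$)
$\left(f{\left(L{\left(4 \right)},19 \right)} + g{\left(1 \right)}\right) + 296 = \left(-4 - 10\right) + 296 = -14 + 296 = 282$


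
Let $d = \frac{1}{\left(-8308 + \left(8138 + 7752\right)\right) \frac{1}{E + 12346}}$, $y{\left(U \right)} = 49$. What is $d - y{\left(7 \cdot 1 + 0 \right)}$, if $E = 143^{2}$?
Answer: $- \frac{338723}{7582} \approx -44.675$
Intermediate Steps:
$E = 20449$
$d = \frac{32795}{7582}$ ($d = \frac{1}{\left(-8308 + \left(8138 + 7752\right)\right) \frac{1}{20449 + 12346}} = \frac{1}{\left(-8308 + 15890\right) \frac{1}{32795}} = \frac{1}{7582 \cdot \frac{1}{32795}} = \frac{1}{\frac{7582}{32795}} = \frac{32795}{7582} \approx 4.3254$)
$d - y{\left(7 \cdot 1 + 0 \right)} = \frac{32795}{7582} - 49 = - \frac{338723}{7582}$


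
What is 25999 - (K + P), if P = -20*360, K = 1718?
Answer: 31481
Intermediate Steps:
P = -7200
25999 - (K + P) = 25999 - (1718 - 7200) = 25999 - 1*(-5482) = 25999 + 5482 = 31481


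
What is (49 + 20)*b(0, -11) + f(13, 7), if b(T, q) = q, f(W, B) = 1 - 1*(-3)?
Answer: -755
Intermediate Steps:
f(W, B) = 4 (f(W, B) = 1 + 3 = 4)
(49 + 20)*b(0, -11) + f(13, 7) = (49 + 20)*(-11) + 4 = 69*(-11) + 4 = -759 + 4 = -755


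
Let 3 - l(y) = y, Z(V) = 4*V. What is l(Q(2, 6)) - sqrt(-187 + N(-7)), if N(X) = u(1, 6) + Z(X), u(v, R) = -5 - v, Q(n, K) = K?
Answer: -3 - I*sqrt(221) ≈ -3.0 - 14.866*I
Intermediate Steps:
l(y) = 3 - y
N(X) = -6 + 4*X (N(X) = (-5 - 1*1) + 4*X = (-5 - 1) + 4*X = -6 + 4*X)
l(Q(2, 6)) - sqrt(-187 + N(-7)) = (3 - 1*6) - sqrt(-187 + (-6 + 4*(-7))) = (3 - 6) - sqrt(-187 + (-6 - 28)) = -3 - sqrt(-187 - 34) = -3 - sqrt(-221) = -3 - I*sqrt(221)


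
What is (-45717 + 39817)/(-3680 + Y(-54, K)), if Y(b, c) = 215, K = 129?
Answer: 1180/693 ≈ 1.7027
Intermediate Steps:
(-45717 + 39817)/(-3680 + Y(-54, K)) = (-45717 + 39817)/(-3680 + 215) = -5900/(-3465) = -5900*(-1/3465) = 1180/693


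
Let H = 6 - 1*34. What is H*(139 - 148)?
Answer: 252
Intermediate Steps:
H = -28 (H = 6 - 34 = -28)
H*(139 - 148) = -28*(139 - 148) = -28*(-9) = 252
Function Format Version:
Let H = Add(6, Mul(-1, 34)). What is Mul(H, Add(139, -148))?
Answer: 252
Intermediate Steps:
H = -28 (H = Add(6, -34) = -28)
Mul(H, Add(139, -148)) = Mul(-28, Add(139, -148)) = Mul(-28, -9) = 252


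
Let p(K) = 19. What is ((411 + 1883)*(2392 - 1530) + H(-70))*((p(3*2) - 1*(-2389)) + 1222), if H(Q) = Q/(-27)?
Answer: 64602657460/9 ≈ 7.1781e+9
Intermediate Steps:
H(Q) = -Q/27 (H(Q) = Q*(-1/27) = -Q/27)
((411 + 1883)*(2392 - 1530) + H(-70))*((p(3*2) - 1*(-2389)) + 1222) = ((411 + 1883)*(2392 - 1530) - 1/27*(-70))*((19 - 1*(-2389)) + 1222) = (2294*862 + 70/27)*((19 + 2389) + 1222) = (1977428 + 70/27)*(2408 + 1222) = (53390626/27)*3630 = 64602657460/9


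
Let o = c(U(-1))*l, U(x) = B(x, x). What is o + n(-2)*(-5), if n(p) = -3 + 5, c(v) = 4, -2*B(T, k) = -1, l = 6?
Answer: 14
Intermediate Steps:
B(T, k) = ½ (B(T, k) = -½*(-1) = ½)
U(x) = ½
n(p) = 2
o = 24 (o = 4*6 = 24)
o + n(-2)*(-5) = 24 + 2*(-5) = 24 - 10 = 14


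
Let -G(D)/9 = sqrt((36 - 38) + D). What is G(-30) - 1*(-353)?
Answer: 353 - 36*I*sqrt(2) ≈ 353.0 - 50.912*I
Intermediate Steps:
G(D) = -9*sqrt(-2 + D) (G(D) = -9*sqrt((36 - 38) + D) = -9*sqrt(-2 + D))
G(-30) - 1*(-353) = -9*sqrt(-2 - 30) - 1*(-353) = -36*I*sqrt(2) + 353 = 353 - 36*I*sqrt(2)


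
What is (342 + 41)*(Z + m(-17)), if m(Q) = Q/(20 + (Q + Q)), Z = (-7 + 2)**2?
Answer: 140561/14 ≈ 10040.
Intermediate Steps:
Z = 25 (Z = (-5)**2 = 25)
m(Q) = Q/(20 + 2*Q)
(342 + 41)*(Z + m(-17)) = (342 + 41)*(25 + (1/2)*(-17)/(10 - 17)) = 383*(25 + (1/2)*(-17)/(-7)) = 383*(25 + (1/2)*(-17)*(-1/7)) = 383*(25 + 17/14) = 383*(367/14) = 140561/14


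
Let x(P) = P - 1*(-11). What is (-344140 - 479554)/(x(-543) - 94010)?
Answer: 411847/47271 ≈ 8.7125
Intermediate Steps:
x(P) = 11 + P (x(P) = P + 11 = 11 + P)
(-344140 - 479554)/(x(-543) - 94010) = (-344140 - 479554)/((11 - 543) - 94010) = -823694/(-532 - 94010) = -823694/(-94542) = -823694*(-1/94542) = 411847/47271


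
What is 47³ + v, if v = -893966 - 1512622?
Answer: -2302765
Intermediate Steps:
v = -2406588
47³ + v = 47³ - 2406588 = 103823 - 2406588 = -2302765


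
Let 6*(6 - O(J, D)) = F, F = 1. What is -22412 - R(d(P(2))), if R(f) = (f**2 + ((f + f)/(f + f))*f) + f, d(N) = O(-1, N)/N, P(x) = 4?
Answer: -12912217/576 ≈ -22417.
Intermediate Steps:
O(J, D) = 35/6 (O(J, D) = 6 - 1/6*1 = 6 - 1/6 = 35/6)
d(N) = 35/(6*N)
R(f) = f**2 + 2*f (R(f) = (f**2 + ((2*f)/((2*f)))*f) + f = (f**2 + ((2*f)*(1/(2*f)))*f) + f = (f**2 + 1*f) + f = (f**2 + f) + f = (f + f**2) + f = f**2 + 2*f)
-22412 - R(d(P(2))) = -22412 - (35/6)/4*(2 + (35/6)/4) = -22412 - (35/6)*(1/4)*(2 + (35/6)*(1/4)) = -22412 - 35*(2 + 35/24)/24 = -22412 - 35*83/(24*24) = -22412 - 1*2905/576 = -22412 - 2905/576 = -12912217/576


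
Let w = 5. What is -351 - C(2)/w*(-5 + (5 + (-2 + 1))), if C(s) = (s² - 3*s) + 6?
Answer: -1751/5 ≈ -350.20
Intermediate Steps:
C(s) = 6 + s² - 3*s
-351 - C(2)/w*(-5 + (5 + (-2 + 1))) = -351 - (6 + 2² - 3*2)/5*(-5 + (5 + (-2 + 1))) = -351 - (6 + 4 - 6)*(⅕)*(-5 + (5 - 1)) = -351 - 4*(⅕)*(-5 + 4) = -351 - 4*(-1)/5 = -351 - 1*(-⅘) = -351 + ⅘ = -1751/5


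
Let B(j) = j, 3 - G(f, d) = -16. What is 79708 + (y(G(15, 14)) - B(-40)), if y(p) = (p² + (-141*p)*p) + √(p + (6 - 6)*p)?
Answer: 29208 + √19 ≈ 29212.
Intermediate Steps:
G(f, d) = 19 (G(f, d) = 3 - 1*(-16) = 3 + 16 = 19)
y(p) = √p - 140*p² (y(p) = (p² - 141*p²) + √(p + 0*p) = -140*p² + √(p + 0) = -140*p² + √p = √p - 140*p²)
79708 + (y(G(15, 14)) - B(-40)) = 79708 + ((√19 - 140*19²) - 1*(-40)) = 79708 + ((√19 - 140*361) + 40) = 79708 + ((√19 - 50540) + 40) = 79708 + ((-50540 + √19) + 40) = 79708 + (-50500 + √19) = 29208 + √19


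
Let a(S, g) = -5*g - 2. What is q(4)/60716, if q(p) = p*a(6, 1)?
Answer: -7/15179 ≈ -0.00046116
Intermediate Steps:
a(S, g) = -2 - 5*g
q(p) = -7*p (q(p) = p*(-2 - 5*1) = p*(-2 - 5) = p*(-7) = -7*p)
q(4)/60716 = -7*4/60716 = -28*1/60716 = -7/15179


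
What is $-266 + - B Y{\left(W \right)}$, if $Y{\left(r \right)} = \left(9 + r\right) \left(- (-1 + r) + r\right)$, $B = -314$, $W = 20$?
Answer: $8840$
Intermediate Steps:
$Y{\left(r \right)} = 9 + r$ ($Y{\left(r \right)} = \left(9 + r\right) \left(\left(1 - r\right) + r\right) = \left(9 + r\right) 1 = 9 + r$)
$-266 + - B Y{\left(W \right)} = -266 + \left(-1\right) \left(-314\right) \left(9 + 20\right) = -266 + 314 \cdot 29 = -266 + 9106 = 8840$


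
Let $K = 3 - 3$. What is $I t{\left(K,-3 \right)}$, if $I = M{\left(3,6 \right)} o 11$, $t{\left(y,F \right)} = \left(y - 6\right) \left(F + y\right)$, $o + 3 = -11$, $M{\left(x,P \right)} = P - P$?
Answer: $0$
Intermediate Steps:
$K = 0$
$M{\left(x,P \right)} = 0$
$o = -14$ ($o = -3 - 11 = -14$)
$t{\left(y,F \right)} = \left(-6 + y\right) \left(F + y\right)$
$I = 0$ ($I = 0 \left(-14\right) 11 = 0 \cdot 11 = 0$)
$I t{\left(K,-3 \right)} = 0 \left(0^{2} - -18 - 0 - 0\right) = 0 \left(0 + 18 + 0 + 0\right) = 0 \cdot 18 = 0$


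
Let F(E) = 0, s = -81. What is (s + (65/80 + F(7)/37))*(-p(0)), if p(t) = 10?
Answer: 6415/8 ≈ 801.88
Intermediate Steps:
(s + (65/80 + F(7)/37))*(-p(0)) = (-81 + (65/80 + 0/37))*(-1*10) = (-81 + (65*(1/80) + 0*(1/37)))*(-10) = (-81 + (13/16 + 0))*(-10) = (-81 + 13/16)*(-10) = -1283/16*(-10) = 6415/8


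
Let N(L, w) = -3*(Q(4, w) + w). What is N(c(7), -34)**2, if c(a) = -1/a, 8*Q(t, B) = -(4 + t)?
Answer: 11025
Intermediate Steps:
Q(t, B) = -1/2 - t/8 (Q(t, B) = (-(4 + t))/8 = (-4 - t)/8 = -1/2 - t/8)
N(L, w) = 3 - 3*w (N(L, w) = -3*((-1/2 - 1/8*4) + w) = -3*((-1/2 - 1/2) + w) = -3*(-1 + w) = 3 - 3*w)
N(c(7), -34)**2 = (3 - 3*(-34))**2 = (3 + 102)**2 = 105**2 = 11025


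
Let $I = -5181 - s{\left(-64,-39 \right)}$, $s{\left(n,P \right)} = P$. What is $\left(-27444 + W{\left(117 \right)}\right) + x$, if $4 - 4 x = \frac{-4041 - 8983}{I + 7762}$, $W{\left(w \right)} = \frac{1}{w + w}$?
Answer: $- \frac{4205997479}{153270} \approx -27442.0$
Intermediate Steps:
$W{\left(w \right)} = \frac{1}{2 w}$
$I = -5142$ ($I = -5181 - -39 = -5181 + 39 = -5142$)
$x = \frac{1469}{655}$ ($x = 1 - \frac{\left(-4041 - 8983\right) \frac{1}{-5142 + 7762}}{4} = 1 - \frac{\left(-13024\right) \frac{1}{2620}}{4} = 1 - - \frac{814}{655} = 1 + \frac{814}{655} = \frac{1469}{655} \approx 2.2427$)
$\left(-27444 + W{\left(117 \right)}\right) + x = \left(-27444 + \frac{1}{2 \cdot 117}\right) + \frac{1469}{655} = \left(-27444 + \frac{1}{2} \cdot \frac{1}{117}\right) + \frac{1469}{655} = \left(-27444 + \frac{1}{234}\right) + \frac{1469}{655} = - \frac{6421895}{234} + \frac{1469}{655} = - \frac{4205997479}{153270}$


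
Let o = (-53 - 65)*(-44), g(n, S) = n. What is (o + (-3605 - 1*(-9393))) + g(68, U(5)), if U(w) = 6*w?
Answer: 11048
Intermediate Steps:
o = 5192 (o = -118*(-44) = 5192)
(o + (-3605 - 1*(-9393))) + g(68, U(5)) = (5192 + (-3605 - 1*(-9393))) + 68 = (5192 + (-3605 + 9393)) + 68 = (5192 + 5788) + 68 = 10980 + 68 = 11048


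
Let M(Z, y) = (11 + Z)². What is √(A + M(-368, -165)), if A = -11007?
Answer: 3*√12938 ≈ 341.24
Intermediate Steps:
√(A + M(-368, -165)) = √(-11007 + (11 - 368)²) = √(-11007 + (-357)²) = √(-11007 + 127449) = √116442 = 3*√12938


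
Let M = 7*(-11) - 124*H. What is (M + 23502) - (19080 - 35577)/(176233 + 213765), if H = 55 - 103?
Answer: 11456987743/389998 ≈ 29377.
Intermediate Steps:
H = -48
M = 5875 (M = 7*(-11) - 124*(-48) = -77 + 5952 = 5875)
(M + 23502) - (19080 - 35577)/(176233 + 213765) = (5875 + 23502) - (19080 - 35577)/(176233 + 213765) = 29377 - (-16497)/389998 = 29377 - 1*(-16497/389998) = 29377 + 16497/389998 = 11456987743/389998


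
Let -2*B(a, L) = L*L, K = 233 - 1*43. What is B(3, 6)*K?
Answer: -3420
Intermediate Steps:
K = 190 (K = 233 - 43 = 190)
B(a, L) = -L**2/2 (B(a, L) = -L*L/2 = -L**2/2)
B(3, 6)*K = -1/2*6**2*190 = -1/2*36*190 = -18*190 = -3420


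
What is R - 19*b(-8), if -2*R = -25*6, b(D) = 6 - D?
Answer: -191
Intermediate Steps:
R = 75 (R = -(-25)*6/2 = -½*(-150) = 75)
R - 19*b(-8) = 75 - 19*(6 - 1*(-8)) = 75 - 19*(6 + 8) = 75 - 19*14 = 75 - 266 = -191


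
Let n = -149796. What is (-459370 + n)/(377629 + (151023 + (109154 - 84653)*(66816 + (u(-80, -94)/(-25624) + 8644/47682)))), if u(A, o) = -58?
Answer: -62023432692024/166734642157861603 ≈ -0.00037199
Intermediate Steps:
(-459370 + n)/(377629 + (151023 + (109154 - 84653)*(66816 + (u(-80, -94)/(-25624) + 8644/47682)))) = (-459370 - 149796)/(377629 + (151023 + (109154 - 84653)*(66816 + (-58/(-25624) + 8644/47682)))) = -609166/(377629 + (151023 + 24501*(66816 + (-58*(-1/25624) + 8644*(1/47682))))) = -609166/(377629 + (151023 + 24501*(66816 + (29/12812 + 4322/23841)))) = -609166/(377629 + (151023 + 24501*(66816 + 56064853/305450892))) = -609166/(377629 + (151023 + 24501*(20409062864725/305450892))) = -609166/(377629 + (151023 + 166680816416209075/101816964)) = -609166/(377629 + 166696193119563247/101816964) = -609166/166734642157861603/101816964 = -609166*101816964/166734642157861603 = -62023432692024/166734642157861603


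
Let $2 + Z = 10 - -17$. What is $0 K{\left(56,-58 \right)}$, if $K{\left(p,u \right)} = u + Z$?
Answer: $0$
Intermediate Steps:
$Z = 25$ ($Z = -2 + \left(10 - -17\right) = -2 + \left(10 + 17\right) = -2 + 27 = 25$)
$K{\left(p,u \right)} = 25 + u$ ($K{\left(p,u \right)} = u + 25 = 25 + u$)
$0 K{\left(56,-58 \right)} = 0 \left(25 - 58\right) = 0 \left(-33\right) = 0$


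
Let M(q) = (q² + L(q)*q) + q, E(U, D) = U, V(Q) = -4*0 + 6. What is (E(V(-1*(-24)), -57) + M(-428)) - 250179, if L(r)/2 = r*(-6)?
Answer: -2265625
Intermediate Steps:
V(Q) = 6 (V(Q) = 0 + 6 = 6)
L(r) = -12*r (L(r) = 2*(r*(-6)) = 2*(-6*r) = -12*r)
M(q) = q - 11*q² (M(q) = (q² + (-12*q)*q) + q = (q² - 12*q²) + q = -11*q² + q = q - 11*q²)
(E(V(-1*(-24)), -57) + M(-428)) - 250179 = (6 - 428*(1 - 11*(-428))) - 250179 = (6 - 428*(1 + 4708)) - 250179 = (6 - 428*4709) - 250179 = (6 - 2015452) - 250179 = -2015446 - 250179 = -2265625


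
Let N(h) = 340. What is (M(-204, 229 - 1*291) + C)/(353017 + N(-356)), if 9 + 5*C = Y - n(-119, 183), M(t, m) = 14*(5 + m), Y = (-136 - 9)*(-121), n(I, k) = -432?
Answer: 13978/1766785 ≈ 0.0079115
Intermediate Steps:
Y = 17545 (Y = -145*(-121) = 17545)
M(t, m) = 70 + 14*m
C = 17968/5 (C = -9/5 + (17545 - 1*(-432))/5 = -9/5 + (17545 + 432)/5 = -9/5 + (1/5)*17977 = -9/5 + 17977/5 = 17968/5 ≈ 3593.6)
(M(-204, 229 - 1*291) + C)/(353017 + N(-356)) = ((70 + 14*(229 - 1*291)) + 17968/5)/(353017 + 340) = ((70 + 14*(229 - 291)) + 17968/5)/353357 = ((70 + 14*(-62)) + 17968/5)*(1/353357) = ((70 - 868) + 17968/5)*(1/353357) = (-798 + 17968/5)*(1/353357) = (13978/5)*(1/353357) = 13978/1766785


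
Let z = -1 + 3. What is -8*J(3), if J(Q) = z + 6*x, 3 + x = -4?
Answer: 320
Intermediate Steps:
x = -7 (x = -3 - 4 = -7)
z = 2
J(Q) = -40 (J(Q) = 2 + 6*(-7) = 2 - 42 = -40)
-8*J(3) = -8*(-40) = 320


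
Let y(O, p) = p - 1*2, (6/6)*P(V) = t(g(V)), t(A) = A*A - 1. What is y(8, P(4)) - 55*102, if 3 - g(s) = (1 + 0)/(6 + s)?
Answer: -560459/100 ≈ -5604.6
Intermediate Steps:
g(s) = 3 - 1/(6 + s) (g(s) = 3 - (1 + 0)/(6 + s) = 3 - 1/(6 + s))
t(A) = -1 + A² (t(A) = A² - 1 = -1 + A²)
P(V) = -1 + (17 + 3*V)²/(6 + V)² (P(V) = -1 + ((17 + 3*V)/(6 + V))² = -1 + (17 + 3*V)²/(6 + V)²)
y(O, p) = -2 + p (y(O, p) = p - 2 = -2 + p)
y(8, P(4)) - 55*102 = (-2 + (-1 + (17 + 3*4)²/(6 + 4)²)) - 55*102 = (-2 + (-1 + (17 + 12)²/10²)) - 5610 = (-2 + (-1 + (1/100)*29²)) - 5610 = (-2 + (-1 + (1/100)*841)) - 5610 = (-2 + (-1 + 841/100)) - 5610 = (-2 + 741/100) - 5610 = 541/100 - 5610 = -560459/100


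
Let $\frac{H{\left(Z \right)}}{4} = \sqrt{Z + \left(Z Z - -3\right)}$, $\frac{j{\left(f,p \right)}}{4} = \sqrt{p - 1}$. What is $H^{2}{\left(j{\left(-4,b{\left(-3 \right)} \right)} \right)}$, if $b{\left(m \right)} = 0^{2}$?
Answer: $-208 + 64 i \approx -208.0 + 64.0 i$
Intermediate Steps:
$b{\left(m \right)} = 0$
$j{\left(f,p \right)} = 4 \sqrt{-1 + p}$ ($j{\left(f,p \right)} = 4 \sqrt{p - 1} = 4 \sqrt{-1 + p}$)
$H{\left(Z \right)} = 4 \sqrt{3 + Z + Z^{2}}$ ($H{\left(Z \right)} = 4 \sqrt{Z + \left(Z Z - -3\right)} = 4 \sqrt{Z + \left(Z^{2} + 3\right)} = 4 \sqrt{Z + \left(3 + Z^{2}\right)} = 4 \sqrt{3 + Z + Z^{2}}$)
$H^{2}{\left(j{\left(-4,b{\left(-3 \right)} \right)} \right)} = \left(4 \sqrt{3 + 4 \sqrt{-1 + 0} + \left(4 \sqrt{-1 + 0}\right)^{2}}\right)^{2} = \left(4 \sqrt{3 + 4 \sqrt{-1} + \left(4 \sqrt{-1}\right)^{2}}\right)^{2} = \left(4 \sqrt{3 + 4 i + \left(4 i\right)^{2}}\right)^{2} = \left(4 \sqrt{3 + 4 i - 16}\right)^{2} = \left(4 \sqrt{-13 + 4 i}\right)^{2} = -208 + 64 i$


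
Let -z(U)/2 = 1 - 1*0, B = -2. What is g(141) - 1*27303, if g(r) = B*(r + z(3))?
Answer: -27581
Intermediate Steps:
z(U) = -2 (z(U) = -2*(1 - 1*0) = -2*(1 + 0) = -2*1 = -2)
g(r) = 4 - 2*r (g(r) = -2*(r - 2) = -2*(-2 + r) = 4 - 2*r)
g(141) - 1*27303 = (4 - 2*141) - 1*27303 = (4 - 282) - 27303 = -278 - 27303 = -27581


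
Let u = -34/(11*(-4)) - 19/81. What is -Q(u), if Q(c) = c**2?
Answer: -919681/3175524 ≈ -0.28962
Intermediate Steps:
u = 959/1782 (u = -34/(-44) - 19*1/81 = -34*(-1/44) - 19/81 = 17/22 - 19/81 = 959/1782 ≈ 0.53816)
-Q(u) = -(959/1782)**2 = -1*919681/3175524 = -919681/3175524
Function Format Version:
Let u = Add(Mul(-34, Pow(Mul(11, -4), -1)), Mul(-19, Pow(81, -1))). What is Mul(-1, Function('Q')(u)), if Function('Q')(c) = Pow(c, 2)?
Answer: Rational(-919681, 3175524) ≈ -0.28962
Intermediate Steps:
u = Rational(959, 1782) (u = Add(Mul(-34, Pow(-44, -1)), Mul(-19, Rational(1, 81))) = Add(Mul(-34, Rational(-1, 44)), Rational(-19, 81)) = Add(Rational(17, 22), Rational(-19, 81)) = Rational(959, 1782) ≈ 0.53816)
Mul(-1, Function('Q')(u)) = Mul(-1, Pow(Rational(959, 1782), 2)) = Mul(-1, Rational(919681, 3175524)) = Rational(-919681, 3175524)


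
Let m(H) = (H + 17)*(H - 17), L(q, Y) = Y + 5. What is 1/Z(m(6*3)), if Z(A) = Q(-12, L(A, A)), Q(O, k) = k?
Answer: 1/40 ≈ 0.025000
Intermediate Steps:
L(q, Y) = 5 + Y
m(H) = (-17 + H)*(17 + H) (m(H) = (17 + H)*(-17 + H) = (-17 + H)*(17 + H))
Z(A) = 5 + A
1/Z(m(6*3)) = 1/(5 + (-289 + (6*3)²)) = 1/(5 + (-289 + 18²)) = 1/(5 + (-289 + 324)) = 1/(5 + 35) = 1/40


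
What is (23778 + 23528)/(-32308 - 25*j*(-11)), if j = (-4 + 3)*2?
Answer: -3379/2347 ≈ -1.4397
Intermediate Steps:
j = -2 (j = -1*2 = -2)
(23778 + 23528)/(-32308 - 25*j*(-11)) = (23778 + 23528)/(-32308 - 25*(-2)*(-11)) = 47306/(-32308 + 50*(-11)) = 47306/(-32308 - 550) = 47306/(-32858) = 47306*(-1/32858) = -3379/2347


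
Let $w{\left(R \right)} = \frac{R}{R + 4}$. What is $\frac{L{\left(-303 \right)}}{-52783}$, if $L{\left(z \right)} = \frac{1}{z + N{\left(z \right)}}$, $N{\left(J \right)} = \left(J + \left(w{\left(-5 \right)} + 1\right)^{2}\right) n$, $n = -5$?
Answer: $- \frac{1}{54472056} \approx -1.8358 \cdot 10^{-8}$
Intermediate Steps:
$w{\left(R \right)} = \frac{R}{4 + R}$
$N{\left(J \right)} = -180 - 5 J$ ($N{\left(J \right)} = \left(J + \left(- \frac{5}{4 - 5} + 1\right)^{2}\right) \left(-5\right) = \left(J + \left(- \frac{5}{-1} + 1\right)^{2}\right) \left(-5\right) = \left(J + \left(\left(-5\right) \left(-1\right) + 1\right)^{2}\right) \left(-5\right) = \left(J + \left(5 + 1\right)^{2}\right) \left(-5\right) = \left(J + 6^{2}\right) \left(-5\right) = \left(J + 36\right) \left(-5\right) = \left(36 + J\right) \left(-5\right) = -180 - 5 J$)
$L{\left(z \right)} = \frac{1}{-180 - 4 z}$ ($L{\left(z \right)} = \frac{1}{z - \left(180 + 5 z\right)} = \frac{1}{-180 - 4 z}$)
$\frac{L{\left(-303 \right)}}{-52783} = \frac{\left(-1\right) \frac{1}{180 + 4 \left(-303\right)}}{-52783} = - \frac{1}{180 - 1212} \left(- \frac{1}{52783}\right) = - \frac{1}{-1032} \left(- \frac{1}{52783}\right) = \left(-1\right) \left(- \frac{1}{1032}\right) \left(- \frac{1}{52783}\right) = \frac{1}{1032} \left(- \frac{1}{52783}\right) = - \frac{1}{54472056}$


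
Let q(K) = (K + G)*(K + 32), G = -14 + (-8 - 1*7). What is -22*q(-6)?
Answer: 20020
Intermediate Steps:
G = -29 (G = -14 + (-8 - 7) = -14 - 15 = -29)
q(K) = (-29 + K)*(32 + K) (q(K) = (K - 29)*(K + 32) = (-29 + K)*(32 + K))
-22*q(-6) = -22*(-928 + (-6)² + 3*(-6)) = -22*(-928 + 36 - 18) = -22*(-910) = 20020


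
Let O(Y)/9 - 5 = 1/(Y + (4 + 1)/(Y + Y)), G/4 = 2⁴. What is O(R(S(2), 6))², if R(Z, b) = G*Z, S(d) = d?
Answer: 2181791913921/1074069529 ≈ 2031.3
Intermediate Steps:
G = 64 (G = 4*2⁴ = 4*16 = 64)
R(Z, b) = 64*Z
O(Y) = 45 + 9/(Y + 5/(2*Y)) (O(Y) = 45 + 9/(Y + (4 + 1)/(Y + Y)) = 45 + 9/(Y + 5/((2*Y))) = 45 + 9/(Y + 5*(1/(2*Y))) = 45 + 9/(Y + 5/(2*Y)))
O(R(S(2), 6))² = (9*(25 + 2*(64*2) + 10*(64*2)²)/(5 + 2*(64*2)²))² = (9*(25 + 2*128 + 10*128²)/(5 + 2*128²))² = (9*(25 + 256 + 10*16384)/(5 + 2*16384))² = (9*(25 + 256 + 163840)/(5 + 32768))² = (9*164121/32773)² = (9*(1/32773)*164121)² = (1477089/32773)² = 2181791913921/1074069529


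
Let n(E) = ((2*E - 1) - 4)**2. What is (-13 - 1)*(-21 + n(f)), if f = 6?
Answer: -392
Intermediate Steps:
n(E) = (-5 + 2*E)**2 (n(E) = ((-1 + 2*E) - 4)**2 = (-5 + 2*E)**2)
(-13 - 1)*(-21 + n(f)) = (-13 - 1)*(-21 + (-5 + 2*6)**2) = -14*(-21 + (-5 + 12)**2) = -14*(-21 + 7**2) = -14*(-21 + 49) = -14*28 = -392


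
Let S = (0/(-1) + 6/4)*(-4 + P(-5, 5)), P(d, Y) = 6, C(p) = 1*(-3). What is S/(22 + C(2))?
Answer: 3/19 ≈ 0.15789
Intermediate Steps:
C(p) = -3
S = 3 (S = (0/(-1) + 6/4)*(-4 + 6) = (0*(-1) + 6*(¼))*2 = (0 + 3/2)*2 = (3/2)*2 = 3)
S/(22 + C(2)) = 3/(22 - 3) = 3/19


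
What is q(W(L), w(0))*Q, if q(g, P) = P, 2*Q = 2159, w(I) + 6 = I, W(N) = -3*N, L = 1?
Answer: -6477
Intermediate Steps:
w(I) = -6 + I
Q = 2159/2 (Q = (1/2)*2159 = 2159/2 ≈ 1079.5)
q(W(L), w(0))*Q = (-6 + 0)*(2159/2) = -6*2159/2 = -6477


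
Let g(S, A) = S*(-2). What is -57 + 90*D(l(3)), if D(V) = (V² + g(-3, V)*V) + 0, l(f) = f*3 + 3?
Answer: 19383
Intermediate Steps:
l(f) = 3 + 3*f (l(f) = 3*f + 3 = 3 + 3*f)
g(S, A) = -2*S
D(V) = V² + 6*V (D(V) = (V² + (-2*(-3))*V) + 0 = (V² + 6*V) + 0 = V² + 6*V)
-57 + 90*D(l(3)) = -57 + 90*((3 + 3*3)*(6 + (3 + 3*3))) = -57 + 90*((3 + 9)*(6 + (3 + 9))) = -57 + 90*(12*(6 + 12)) = -57 + 90*(12*18) = -57 + 90*216 = -57 + 19440 = 19383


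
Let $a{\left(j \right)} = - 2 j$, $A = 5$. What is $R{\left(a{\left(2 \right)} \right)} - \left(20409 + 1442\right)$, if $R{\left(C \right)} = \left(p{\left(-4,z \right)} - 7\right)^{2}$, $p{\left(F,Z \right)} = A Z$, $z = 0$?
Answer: $-21802$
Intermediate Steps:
$p{\left(F,Z \right)} = 5 Z$
$R{\left(C \right)} = 49$ ($R{\left(C \right)} = \left(5 \cdot 0 - 7\right)^{2} = \left(0 - 7\right)^{2} = \left(-7\right)^{2} = 49$)
$R{\left(a{\left(2 \right)} \right)} - \left(20409 + 1442\right) = 49 - \left(20409 + 1442\right) = 49 - 21851 = -21802$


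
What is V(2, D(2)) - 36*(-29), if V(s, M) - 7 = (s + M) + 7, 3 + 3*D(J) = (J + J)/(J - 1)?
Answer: 3181/3 ≈ 1060.3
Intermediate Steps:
D(J) = -1 + 2*J/(3*(-1 + J)) (D(J) = -1 + ((J + J)/(J - 1))/3 = -1 + ((2*J)/(-1 + J))/3 = -1 + (2*J/(-1 + J))/3 = -1 + 2*J/(3*(-1 + J)))
V(s, M) = 14 + M + s (V(s, M) = 7 + ((s + M) + 7) = 7 + ((M + s) + 7) = 7 + (7 + M + s) = 14 + M + s)
V(2, D(2)) - 36*(-29) = (14 + (3 - 1*2)/(3*(-1 + 2)) + 2) - 36*(-29) = (14 + (1/3)*(3 - 2)/1 + 2) + 1044 = (14 + (1/3)*1*1 + 2) + 1044 = (14 + 1/3 + 2) + 1044 = 49/3 + 1044 = 3181/3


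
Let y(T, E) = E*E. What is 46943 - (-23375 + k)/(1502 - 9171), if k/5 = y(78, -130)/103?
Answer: 37078281176/789907 ≈ 46940.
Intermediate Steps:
y(T, E) = E²
k = 84500/103 (k = 5*((-130)²/103) = 5*(16900*(1/103)) = 5*(16900/103) = 84500/103 ≈ 820.39)
46943 - (-23375 + k)/(1502 - 9171) = 46943 - (-23375 + 84500/103)/(1502 - 9171) = 46943 - (-2323125)/(103*(-7669)) = 46943 - (-2323125)*(-1)/(103*7669) = 46943 - 1*2323125/789907 = 46943 - 2323125/789907 = 37078281176/789907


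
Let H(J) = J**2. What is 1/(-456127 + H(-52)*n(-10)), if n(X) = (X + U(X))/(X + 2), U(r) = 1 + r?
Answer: -1/449705 ≈ -2.2237e-6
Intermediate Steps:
n(X) = (1 + 2*X)/(2 + X) (n(X) = (X + (1 + X))/(X + 2) = (1 + 2*X)/(2 + X))
1/(-456127 + H(-52)*n(-10)) = 1/(-456127 + (-52)**2*((1 + 2*(-10))/(2 - 10))) = 1/(-456127 + 2704*((1 - 20)/(-8))) = 1/(-456127 + 2704*(-1/8*(-19))) = 1/(-456127 + 2704*(19/8)) = 1/(-456127 + 6422) = 1/(-449705) = -1/449705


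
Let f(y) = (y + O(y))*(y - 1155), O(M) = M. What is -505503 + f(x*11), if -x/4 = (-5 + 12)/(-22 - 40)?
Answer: -496768891/961 ≈ -5.1693e+5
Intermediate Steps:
x = 14/31 (x = -4*(-5 + 12)/(-22 - 40) = -28/(-62) = -28*(-1)/62 = -4*(-7/62) = 14/31 ≈ 0.45161)
f(y) = 2*y*(-1155 + y) (f(y) = (y + y)*(y - 1155) = (2*y)*(-1155 + y) = 2*y*(-1155 + y))
-505503 + f(x*11) = -505503 + 2*((14/31)*11)*(-1155 + (14/31)*11) = -505503 + 2*(154/31)*(-1155 + 154/31) = -505503 + 2*(154/31)*(-35651/31) = -505503 - 10980508/961 = -496768891/961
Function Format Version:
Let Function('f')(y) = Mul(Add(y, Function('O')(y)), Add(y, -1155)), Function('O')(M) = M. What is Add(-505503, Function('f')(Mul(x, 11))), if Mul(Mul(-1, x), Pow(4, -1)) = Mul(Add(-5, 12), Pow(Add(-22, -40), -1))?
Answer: Rational(-496768891, 961) ≈ -5.1693e+5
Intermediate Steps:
x = Rational(14, 31) (x = Mul(-4, Mul(Add(-5, 12), Pow(Add(-22, -40), -1))) = Mul(-4, Mul(7, Pow(-62, -1))) = Mul(-4, Mul(7, Rational(-1, 62))) = Mul(-4, Rational(-7, 62)) = Rational(14, 31) ≈ 0.45161)
Function('f')(y) = Mul(2, y, Add(-1155, y)) (Function('f')(y) = Mul(Add(y, y), Add(y, -1155)) = Mul(Mul(2, y), Add(-1155, y)) = Mul(2, y, Add(-1155, y)))
Add(-505503, Function('f')(Mul(x, 11))) = Add(-505503, Mul(2, Mul(Rational(14, 31), 11), Add(-1155, Mul(Rational(14, 31), 11)))) = Add(-505503, Mul(2, Rational(154, 31), Add(-1155, Rational(154, 31)))) = Add(-505503, Mul(2, Rational(154, 31), Rational(-35651, 31))) = Add(-505503, Rational(-10980508, 961)) = Rational(-496768891, 961)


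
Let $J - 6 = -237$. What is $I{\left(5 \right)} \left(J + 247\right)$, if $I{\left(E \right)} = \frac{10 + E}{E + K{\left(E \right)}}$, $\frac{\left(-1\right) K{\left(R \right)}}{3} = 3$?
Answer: $-60$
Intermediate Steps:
$J = -231$ ($J = 6 - 237 = -231$)
$K{\left(R \right)} = -9$ ($K{\left(R \right)} = \left(-3\right) 3 = -9$)
$I{\left(E \right)} = \frac{10 + E}{-9 + E}$ ($I{\left(E \right)} = \frac{10 + E}{E - 9} = \frac{10 + E}{-9 + E}$)
$I{\left(5 \right)} \left(J + 247\right) = \frac{10 + 5}{-9 + 5} \left(-231 + 247\right) = \frac{1}{-4} \cdot 15 \cdot 16 = \left(- \frac{1}{4}\right) 15 \cdot 16 = \left(- \frac{15}{4}\right) 16 = -60$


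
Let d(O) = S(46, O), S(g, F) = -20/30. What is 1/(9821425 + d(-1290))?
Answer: 3/29464273 ≈ 1.0182e-7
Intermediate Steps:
S(g, F) = -2/3 (S(g, F) = -20*1/30 = -2/3)
d(O) = -2/3
1/(9821425 + d(-1290)) = 1/(9821425 - 2/3) = 1/(29464273/3) = 3/29464273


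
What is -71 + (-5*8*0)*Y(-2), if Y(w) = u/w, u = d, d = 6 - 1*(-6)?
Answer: -71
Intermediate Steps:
d = 12 (d = 6 + 6 = 12)
u = 12
Y(w) = 12/w
-71 + (-5*8*0)*Y(-2) = -71 + (-5*8*0)*(12/(-2)) = -71 + (-40*0)*(12*(-½)) = -71 + 0*(-6) = -71 + 0 = -71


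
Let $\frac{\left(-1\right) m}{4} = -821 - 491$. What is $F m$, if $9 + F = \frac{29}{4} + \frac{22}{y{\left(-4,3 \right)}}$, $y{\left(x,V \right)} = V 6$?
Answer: $- \frac{24928}{9} \approx -2769.8$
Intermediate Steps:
$y{\left(x,V \right)} = 6 V$
$m = 5248$ ($m = - 4 \left(-821 - 491\right) = \left(-4\right) \left(-1312\right) = 5248$)
$F = - \frac{19}{36}$ ($F = -9 + \left(\frac{29}{4} + \frac{22}{6 \cdot 3}\right) = -9 + \left(29 \cdot \frac{1}{4} + \frac{22}{18}\right) = -9 + \left(\frac{29}{4} + 22 \cdot \frac{1}{18}\right) = -9 + \left(\frac{29}{4} + \frac{11}{9}\right) = -9 + \frac{305}{36} = - \frac{19}{36} \approx -0.52778$)
$F m = \left(- \frac{19}{36}\right) 5248 = - \frac{24928}{9}$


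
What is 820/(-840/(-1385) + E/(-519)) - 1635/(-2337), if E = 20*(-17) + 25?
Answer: 30642667585/45298071 ≈ 676.47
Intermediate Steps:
E = -315 (E = -340 + 25 = -315)
820/(-840/(-1385) + E/(-519)) - 1635/(-2337) = 820/(-840/(-1385) - 315/(-519)) - 1635/(-2337) = 820/(-840*(-1/1385) - 315*(-1/519)) - 1635*(-1/2337) = 820/(168/277 + 105/173) + 545/779 = 820/(58149/47921) + 545/779 = 820*(47921/58149) + 545/779 = 39295220/58149 + 545/779 = 30642667585/45298071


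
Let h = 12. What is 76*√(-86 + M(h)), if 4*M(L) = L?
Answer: 76*I*√83 ≈ 692.39*I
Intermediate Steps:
M(L) = L/4
76*√(-86 + M(h)) = 76*√(-86 + (¼)*12) = 76*√(-86 + 3) = 76*√(-83) = 76*(I*√83) = 76*I*√83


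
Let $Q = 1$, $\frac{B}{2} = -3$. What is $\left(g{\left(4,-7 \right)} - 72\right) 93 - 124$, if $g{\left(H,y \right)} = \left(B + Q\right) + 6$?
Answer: $-6727$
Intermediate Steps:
$B = -6$ ($B = 2 \left(-3\right) = -6$)
$g{\left(H,y \right)} = 1$ ($g{\left(H,y \right)} = \left(-6 + 1\right) + 6 = -5 + 6 = 1$)
$\left(g{\left(4,-7 \right)} - 72\right) 93 - 124 = \left(1 - 72\right) 93 - 124 = \left(-71\right) 93 - 124 = -6603 - 124 = -6727$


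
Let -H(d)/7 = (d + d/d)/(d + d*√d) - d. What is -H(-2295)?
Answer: 6046545847/376380 - 1147*I*√255/125460 ≈ 16065.0 - 0.14599*I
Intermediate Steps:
H(d) = 7*d - 7*(1 + d)/(d + d^(3/2)) (H(d) = -7*((d + d/d)/(d + d*√d) - d) = -7*((d + 1)/(d + d^(3/2)) - d) = -7*((1 + d)/(d + d^(3/2)) - d) = -7*(-d + (1 + d)/(d + d^(3/2))) = 7*d - 7*(1 + d)/(d + d^(3/2)))
-H(-2295) = -7*((-2295)³ + (-2295)^(7/2) - 1*(-2295) - 1*(-2295)²)/((-2295)² + (-2295)^(5/2)) = -7*(-12087822375 - 36263467125*I*√255 + 2295 - 1*5267025)/(5267025 + 15801075*I*√255) = -7*(-12087822375 - 36263467125*I*√255 + 2295 - 5267025)/(5267025 + 15801075*I*√255) = -7*(-12093087105 - 36263467125*I*√255)/(5267025 + 15801075*I*√255)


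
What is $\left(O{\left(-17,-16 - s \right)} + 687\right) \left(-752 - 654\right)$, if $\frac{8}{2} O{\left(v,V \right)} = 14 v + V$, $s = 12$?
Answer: $-872423$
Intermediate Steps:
$O{\left(v,V \right)} = \frac{V}{4} + \frac{7 v}{2}$ ($O{\left(v,V \right)} = \frac{14 v + V}{4} = \frac{V + 14 v}{4} = \frac{V}{4} + \frac{7 v}{2}$)
$\left(O{\left(-17,-16 - s \right)} + 687\right) \left(-752 - 654\right) = \left(\left(\frac{-16 - 12}{4} + \frac{7}{2} \left(-17\right)\right) + 687\right) \left(-752 - 654\right) = \left(\left(\frac{-16 - 12}{4} - \frac{119}{2}\right) + 687\right) \left(-1406\right) = \left(\left(\frac{1}{4} \left(-28\right) - \frac{119}{2}\right) + 687\right) \left(-1406\right) = \left(\left(-7 - \frac{119}{2}\right) + 687\right) \left(-1406\right) = \left(- \frac{133}{2} + 687\right) \left(-1406\right) = \frac{1241}{2} \left(-1406\right) = -872423$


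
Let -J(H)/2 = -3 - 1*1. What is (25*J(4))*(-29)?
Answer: -5800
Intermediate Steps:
J(H) = 8 (J(H) = -2*(-3 - 1*1) = -2*(-3 - 1) = -2*(-4) = 8)
(25*J(4))*(-29) = (25*8)*(-29) = 200*(-29) = -5800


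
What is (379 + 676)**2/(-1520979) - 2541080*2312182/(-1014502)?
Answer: 4468209434806751845/771518118729 ≈ 5.7914e+6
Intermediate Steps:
(379 + 676)**2/(-1520979) - 2541080*2312182/(-1014502) = 1055**2*(-1/1520979) - 2541080*2312182*(-1/1014502) = 1113025*(-1/1520979) - 2541080/(1/(-1156091/507251)) = -1113025/1520979 - 2541080/(-507251/1156091) = -1113025/1520979 - 2541080*(-1156091/507251) = -1113025/1520979 + 2937719718280/507251 = 4468209434806751845/771518118729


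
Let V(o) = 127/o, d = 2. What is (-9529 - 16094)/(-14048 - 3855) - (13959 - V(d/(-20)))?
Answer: -272619164/17903 ≈ -15228.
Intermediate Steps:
(-9529 - 16094)/(-14048 - 3855) - (13959 - V(d/(-20))) = (-9529 - 16094)/(-14048 - 3855) - (13959 - 127/(2/(-20))) = -25623/(-17903) - (13959 - 127/((-1/20*2))) = -25623*(-1/17903) - (13959 - 127/(-⅒)) = 25623/17903 - (13959 - 127*(-10)) = 25623/17903 - (13959 - 1*(-1270)) = 25623/17903 - (13959 + 1270) = 25623/17903 - 1*15229 = 25623/17903 - 15229 = -272619164/17903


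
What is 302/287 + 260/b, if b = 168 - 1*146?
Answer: 40632/3157 ≈ 12.870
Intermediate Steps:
b = 22 (b = 168 - 146 = 22)
302/287 + 260/b = 302/287 + 260/22 = 302*(1/287) + 260*(1/22) = 302/287 + 130/11 = 40632/3157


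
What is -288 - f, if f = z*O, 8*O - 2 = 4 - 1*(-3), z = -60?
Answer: -441/2 ≈ -220.50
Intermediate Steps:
O = 9/8 (O = ¼ + (4 - 1*(-3))/8 = ¼ + (4 + 3)/8 = ¼ + (⅛)*7 = ¼ + 7/8 = 9/8 ≈ 1.1250)
f = -135/2 (f = -60*9/8 = -135/2 ≈ -67.500)
-288 - f = -288 - 1*(-135/2) = -288 + 135/2 = -441/2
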